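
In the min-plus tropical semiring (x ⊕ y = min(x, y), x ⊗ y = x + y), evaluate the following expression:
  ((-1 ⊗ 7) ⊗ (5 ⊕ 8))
((-1 ⊗ 7) ⊗ (5 ⊕ 8)) = 11

Expand innermost to outermost. Recall ⊕ takes the minimum of its arguments and ⊗ takes their sum. Working out the expression ((-1 ⊗ 7) ⊗ (5 ⊕ 8)) gives 11.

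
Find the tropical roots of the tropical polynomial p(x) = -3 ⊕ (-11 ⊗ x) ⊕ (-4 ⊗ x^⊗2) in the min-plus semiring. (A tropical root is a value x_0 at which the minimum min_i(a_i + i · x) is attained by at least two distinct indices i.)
Roots: {-7, 8}

Each tropical root is a break point of the lower envelope of the lines y = a_i + i · x (there are 3 lines, with slopes 0, 1, ..., 2). Only the lines that attain the minimum somewhere contribute to roots; other lines are dominated. Here the surviving (envelope) indices are i = 2, i = 1, i = 0.
Intersections between consecutive envelope lines give the roots: for adjacent envelope indices i < j the intersection is x = (a_i − a_j) / (j − i). Reading off the sorted break points: {-7, 8}.
Verification: at each break x_0, at least two indices attain the minimum of min_i(a_i + i · x_0).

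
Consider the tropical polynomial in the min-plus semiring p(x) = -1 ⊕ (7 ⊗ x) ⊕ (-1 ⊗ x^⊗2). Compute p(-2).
p(-2) = -5

A tropical monomial a ⊗ x^⊗i evaluates to a + i · x. Evaluating each term at x = -2:
  Term 0 contributes -1 + 0 · -2 = -1
  Term 1 contributes 7 + 1 · -2 = 5
  Term 2 contributes -1 + 2 · -2 = -5
p(-2) = ⊕ of these = min[-1, 5, -5] = -5.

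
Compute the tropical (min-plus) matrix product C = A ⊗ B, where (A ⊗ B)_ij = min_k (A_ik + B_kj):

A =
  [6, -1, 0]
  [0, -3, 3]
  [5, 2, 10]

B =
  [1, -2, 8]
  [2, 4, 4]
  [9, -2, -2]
A ⊗ B =
  [1, -2, -2]
  [-1, -2, 1]
  [4, 3, 6]

Apply the min-plus product entry-by-entry:
  C[0][0] = min over k of (A[0][0] + B[0][0] = 6 + 1 = 7, A[0][1] + B[1][0] = -1 + 2 = 1, A[0][2] + B[2][0] = 0 + 9 = 9) = 1 (attained at k = 1)
  C[0][1] = min over k of (A[0][0] + B[0][1] = 6 + -2 = 4, A[0][1] + B[1][1] = -1 + 4 = 3, A[0][2] + B[2][1] = 0 + -2 = -2) = -2 (attained at k = 2)
  C[0][2] = min over k of (A[0][0] + B[0][2] = 6 + 8 = 14, A[0][1] + B[1][2] = -1 + 4 = 3, A[0][2] + B[2][2] = 0 + -2 = -2) = -2 (attained at k = 2)
  C[1][0] = min over k of (A[1][0] + B[0][0] = 0 + 1 = 1, A[1][1] + B[1][0] = -3 + 2 = -1, A[1][2] + B[2][0] = 3 + 9 = 12) = -1 (attained at k = 1)
  C[1][1] = min over k of (A[1][0] + B[0][1] = 0 + -2 = -2, A[1][1] + B[1][1] = -3 + 4 = 1, A[1][2] + B[2][1] = 3 + -2 = 1) = -2 (attained at k = 0)
  C[1][2] = min over k of (A[1][0] + B[0][2] = 0 + 8 = 8, A[1][1] + B[1][2] = -3 + 4 = 1, A[1][2] + B[2][2] = 3 + -2 = 1) = 1 (attained at k = 1)
  C[2][0] = min over k of (A[2][0] + B[0][0] = 5 + 1 = 6, A[2][1] + B[1][0] = 2 + 2 = 4, A[2][2] + B[2][0] = 10 + 9 = 19) = 4 (attained at k = 1)
  C[2][1] = min over k of (A[2][0] + B[0][1] = 5 + -2 = 3, A[2][1] + B[1][1] = 2 + 4 = 6, A[2][2] + B[2][1] = 10 + -2 = 8) = 3 (attained at k = 0)
  C[2][2] = min over k of (A[2][0] + B[0][2] = 5 + 8 = 13, A[2][1] + B[1][2] = 2 + 4 = 6, A[2][2] + B[2][2] = 10 + -2 = 8) = 6 (attained at k = 1)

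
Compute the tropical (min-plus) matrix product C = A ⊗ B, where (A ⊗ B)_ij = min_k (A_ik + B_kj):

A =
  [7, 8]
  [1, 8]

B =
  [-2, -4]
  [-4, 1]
A ⊗ B =
  [4, 3]
  [-1, -3]

Apply the min-plus product entry-by-entry:
  C[0][0] = min over k of (A[0][0] + B[0][0] = 7 + -2 = 5, A[0][1] + B[1][0] = 8 + -4 = 4) = 4 (attained at k = 1)
  C[0][1] = min over k of (A[0][0] + B[0][1] = 7 + -4 = 3, A[0][1] + B[1][1] = 8 + 1 = 9) = 3 (attained at k = 0)
  C[1][0] = min over k of (A[1][0] + B[0][0] = 1 + -2 = -1, A[1][1] + B[1][0] = 8 + -4 = 4) = -1 (attained at k = 0)
  C[1][1] = min over k of (A[1][0] + B[0][1] = 1 + -4 = -3, A[1][1] + B[1][1] = 8 + 1 = 9) = -3 (attained at k = 0)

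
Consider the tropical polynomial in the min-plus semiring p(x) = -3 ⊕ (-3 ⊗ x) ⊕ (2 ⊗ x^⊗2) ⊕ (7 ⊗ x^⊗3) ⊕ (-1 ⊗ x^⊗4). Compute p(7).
p(7) = -3

A tropical monomial a ⊗ x^⊗i evaluates to a + i · x. Evaluating each term at x = 7:
  Term 0 contributes -3 + 0 · 7 = -3
  Term 1 contributes -3 + 1 · 7 = 4
  Term 2 contributes 2 + 2 · 7 = 16
  Term 3 contributes 7 + 3 · 7 = 28
  Term 4 contributes -1 + 4 · 7 = 27
p(7) = ⊕ of these = min[-3, 4, 16, 28, 27] = -3.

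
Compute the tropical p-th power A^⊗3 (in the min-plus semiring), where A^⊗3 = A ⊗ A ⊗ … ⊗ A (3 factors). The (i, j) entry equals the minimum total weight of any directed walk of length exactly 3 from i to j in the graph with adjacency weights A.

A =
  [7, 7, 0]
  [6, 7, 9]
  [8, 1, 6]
A^⊗3 =
  [7, 7, 8]
  [14, 7, 12]
  [13, 9, 7]

Each entry (A^⊗3)_ij equals the minimum over all length-3 walks i = v_0 → v_1 → … → v_3 = j of Σ_t A[v_t][v_{t+1}]. For example, for (i, j) = (0, 2) we minimise over 9 possible intermediate vertex sequences; the minimum is 8, attained along the walk 0 → 2 → 0 → 2.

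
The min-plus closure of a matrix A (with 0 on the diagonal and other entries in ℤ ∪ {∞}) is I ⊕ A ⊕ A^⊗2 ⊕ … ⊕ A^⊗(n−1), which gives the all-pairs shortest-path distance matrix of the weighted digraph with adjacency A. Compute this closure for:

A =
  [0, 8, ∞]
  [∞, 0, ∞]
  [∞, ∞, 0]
Closure =
  [0, 8, ∞]
  [∞, 0, ∞]
  [∞, ∞, 0]

This is the Floyd-Warshall all-pairs shortest-path computation. For each intermediate vertex k = 0, 1, …, 2, update dist[i][j] ← min(dist[i][j], dist[i][k] + dist[k][j]). The final matrix gives, for each (i, j), the minimum total weight of any directed path from i to j (possibly empty when i = j).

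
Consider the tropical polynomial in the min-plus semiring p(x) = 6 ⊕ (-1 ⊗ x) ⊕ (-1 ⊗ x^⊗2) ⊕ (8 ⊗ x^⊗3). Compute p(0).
p(0) = -1

A tropical monomial a ⊗ x^⊗i evaluates to a + i · x. Evaluating each term at x = 0:
  Term 0 contributes 6 + 0 · 0 = 6
  Term 1 contributes -1 + 1 · 0 = -1
  Term 2 contributes -1 + 2 · 0 = -1
  Term 3 contributes 8 + 3 · 0 = 8
p(0) = ⊕ of these = min[6, -1, -1, 8] = -1.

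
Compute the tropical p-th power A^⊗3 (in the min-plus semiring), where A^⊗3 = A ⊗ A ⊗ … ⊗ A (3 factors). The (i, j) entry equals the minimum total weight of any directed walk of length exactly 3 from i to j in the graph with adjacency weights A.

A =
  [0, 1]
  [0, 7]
A^⊗3 =
  [0, 1]
  [0, 1]

Each entry (A^⊗3)_ij equals the minimum over all length-3 walks i = v_0 → v_1 → … → v_3 = j of Σ_t A[v_t][v_{t+1}]. For example, for (i, j) = (0, 1) we minimise over 4 possible intermediate vertex sequences; the minimum is 1, attained along the walk 0 → 0 → 0 → 1.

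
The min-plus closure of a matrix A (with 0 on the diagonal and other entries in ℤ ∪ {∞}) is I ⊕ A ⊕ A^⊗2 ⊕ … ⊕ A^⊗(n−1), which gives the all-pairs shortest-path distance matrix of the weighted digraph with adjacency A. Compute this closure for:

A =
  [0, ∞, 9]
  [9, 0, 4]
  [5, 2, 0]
Closure =
  [0, 11, 9]
  [9, 0, 4]
  [5, 2, 0]

This is the Floyd-Warshall all-pairs shortest-path computation. For each intermediate vertex k = 0, 1, …, 2, update dist[i][j] ← min(dist[i][j], dist[i][k] + dist[k][j]). The final matrix gives, for each (i, j), the minimum total weight of any directed path from i to j (possibly empty when i = j).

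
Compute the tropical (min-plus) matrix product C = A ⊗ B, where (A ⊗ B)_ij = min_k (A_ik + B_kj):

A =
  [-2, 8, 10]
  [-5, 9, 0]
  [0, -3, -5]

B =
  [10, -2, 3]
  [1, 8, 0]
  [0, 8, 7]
A ⊗ B =
  [8, -4, 1]
  [0, -7, -2]
  [-5, -2, -3]

Apply the min-plus product entry-by-entry:
  C[0][0] = min over k of (A[0][0] + B[0][0] = -2 + 10 = 8, A[0][1] + B[1][0] = 8 + 1 = 9, A[0][2] + B[2][0] = 10 + 0 = 10) = 8 (attained at k = 0)
  C[0][1] = min over k of (A[0][0] + B[0][1] = -2 + -2 = -4, A[0][1] + B[1][1] = 8 + 8 = 16, A[0][2] + B[2][1] = 10 + 8 = 18) = -4 (attained at k = 0)
  C[0][2] = min over k of (A[0][0] + B[0][2] = -2 + 3 = 1, A[0][1] + B[1][2] = 8 + 0 = 8, A[0][2] + B[2][2] = 10 + 7 = 17) = 1 (attained at k = 0)
  C[1][0] = min over k of (A[1][0] + B[0][0] = -5 + 10 = 5, A[1][1] + B[1][0] = 9 + 1 = 10, A[1][2] + B[2][0] = 0 + 0 = 0) = 0 (attained at k = 2)
  C[1][1] = min over k of (A[1][0] + B[0][1] = -5 + -2 = -7, A[1][1] + B[1][1] = 9 + 8 = 17, A[1][2] + B[2][1] = 0 + 8 = 8) = -7 (attained at k = 0)
  C[1][2] = min over k of (A[1][0] + B[0][2] = -5 + 3 = -2, A[1][1] + B[1][2] = 9 + 0 = 9, A[1][2] + B[2][2] = 0 + 7 = 7) = -2 (attained at k = 0)
  C[2][0] = min over k of (A[2][0] + B[0][0] = 0 + 10 = 10, A[2][1] + B[1][0] = -3 + 1 = -2, A[2][2] + B[2][0] = -5 + 0 = -5) = -5 (attained at k = 2)
  C[2][1] = min over k of (A[2][0] + B[0][1] = 0 + -2 = -2, A[2][1] + B[1][1] = -3 + 8 = 5, A[2][2] + B[2][1] = -5 + 8 = 3) = -2 (attained at k = 0)
  C[2][2] = min over k of (A[2][0] + B[0][2] = 0 + 3 = 3, A[2][1] + B[1][2] = -3 + 0 = -3, A[2][2] + B[2][2] = -5 + 7 = 2) = -3 (attained at k = 1)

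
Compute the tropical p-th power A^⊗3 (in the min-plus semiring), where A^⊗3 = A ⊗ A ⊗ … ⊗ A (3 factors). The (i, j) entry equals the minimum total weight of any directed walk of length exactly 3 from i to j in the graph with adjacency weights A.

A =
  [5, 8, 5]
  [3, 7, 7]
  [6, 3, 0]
A^⊗3 =
  [11, 8, 5]
  [13, 10, 7]
  [6, 3, 0]

Each entry (A^⊗3)_ij equals the minimum over all length-3 walks i = v_0 → v_1 → … → v_3 = j of Σ_t A[v_t][v_{t+1}]. For example, for (i, j) = (0, 2) we minimise over 9 possible intermediate vertex sequences; the minimum is 5, attained along the walk 0 → 2 → 2 → 2.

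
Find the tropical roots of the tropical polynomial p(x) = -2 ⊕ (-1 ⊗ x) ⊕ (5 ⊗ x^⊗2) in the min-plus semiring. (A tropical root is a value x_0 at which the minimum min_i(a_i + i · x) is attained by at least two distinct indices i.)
Roots: {-6, -1}

Each tropical root is a break point of the lower envelope of the lines y = a_i + i · x (there are 3 lines, with slopes 0, 1, ..., 2). Only the lines that attain the minimum somewhere contribute to roots; other lines are dominated. Here the surviving (envelope) indices are i = 2, i = 1, i = 0.
Intersections between consecutive envelope lines give the roots: for adjacent envelope indices i < j the intersection is x = (a_i − a_j) / (j − i). Reading off the sorted break points: {-6, -1}.
Verification: at each break x_0, at least two indices attain the minimum of min_i(a_i + i · x_0).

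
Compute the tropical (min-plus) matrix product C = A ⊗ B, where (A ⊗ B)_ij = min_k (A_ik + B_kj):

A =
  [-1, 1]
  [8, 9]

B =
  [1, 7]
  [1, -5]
A ⊗ B =
  [0, -4]
  [9, 4]

Apply the min-plus product entry-by-entry:
  C[0][0] = min over k of (A[0][0] + B[0][0] = -1 + 1 = 0, A[0][1] + B[1][0] = 1 + 1 = 2) = 0 (attained at k = 0)
  C[0][1] = min over k of (A[0][0] + B[0][1] = -1 + 7 = 6, A[0][1] + B[1][1] = 1 + -5 = -4) = -4 (attained at k = 1)
  C[1][0] = min over k of (A[1][0] + B[0][0] = 8 + 1 = 9, A[1][1] + B[1][0] = 9 + 1 = 10) = 9 (attained at k = 0)
  C[1][1] = min over k of (A[1][0] + B[0][1] = 8 + 7 = 15, A[1][1] + B[1][1] = 9 + -5 = 4) = 4 (attained at k = 1)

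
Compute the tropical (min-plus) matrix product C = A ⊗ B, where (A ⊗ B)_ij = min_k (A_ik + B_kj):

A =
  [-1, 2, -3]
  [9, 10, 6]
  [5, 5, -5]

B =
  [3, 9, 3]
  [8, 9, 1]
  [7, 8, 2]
A ⊗ B =
  [2, 5, -1]
  [12, 14, 8]
  [2, 3, -3]

Apply the min-plus product entry-by-entry:
  C[0][0] = min over k of (A[0][0] + B[0][0] = -1 + 3 = 2, A[0][1] + B[1][0] = 2 + 8 = 10, A[0][2] + B[2][0] = -3 + 7 = 4) = 2 (attained at k = 0)
  C[0][1] = min over k of (A[0][0] + B[0][1] = -1 + 9 = 8, A[0][1] + B[1][1] = 2 + 9 = 11, A[0][2] + B[2][1] = -3 + 8 = 5) = 5 (attained at k = 2)
  C[0][2] = min over k of (A[0][0] + B[0][2] = -1 + 3 = 2, A[0][1] + B[1][2] = 2 + 1 = 3, A[0][2] + B[2][2] = -3 + 2 = -1) = -1 (attained at k = 2)
  C[1][0] = min over k of (A[1][0] + B[0][0] = 9 + 3 = 12, A[1][1] + B[1][0] = 10 + 8 = 18, A[1][2] + B[2][0] = 6 + 7 = 13) = 12 (attained at k = 0)
  C[1][1] = min over k of (A[1][0] + B[0][1] = 9 + 9 = 18, A[1][1] + B[1][1] = 10 + 9 = 19, A[1][2] + B[2][1] = 6 + 8 = 14) = 14 (attained at k = 2)
  C[1][2] = min over k of (A[1][0] + B[0][2] = 9 + 3 = 12, A[1][1] + B[1][2] = 10 + 1 = 11, A[1][2] + B[2][2] = 6 + 2 = 8) = 8 (attained at k = 2)
  C[2][0] = min over k of (A[2][0] + B[0][0] = 5 + 3 = 8, A[2][1] + B[1][0] = 5 + 8 = 13, A[2][2] + B[2][0] = -5 + 7 = 2) = 2 (attained at k = 2)
  C[2][1] = min over k of (A[2][0] + B[0][1] = 5 + 9 = 14, A[2][1] + B[1][1] = 5 + 9 = 14, A[2][2] + B[2][1] = -5 + 8 = 3) = 3 (attained at k = 2)
  C[2][2] = min over k of (A[2][0] + B[0][2] = 5 + 3 = 8, A[2][1] + B[1][2] = 5 + 1 = 6, A[2][2] + B[2][2] = -5 + 2 = -3) = -3 (attained at k = 2)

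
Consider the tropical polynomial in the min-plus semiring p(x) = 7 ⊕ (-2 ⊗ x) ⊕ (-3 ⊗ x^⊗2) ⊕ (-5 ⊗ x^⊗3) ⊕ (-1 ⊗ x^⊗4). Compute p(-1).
p(-1) = -8

A tropical monomial a ⊗ x^⊗i evaluates to a + i · x. Evaluating each term at x = -1:
  Term 0 contributes 7 + 0 · -1 = 7
  Term 1 contributes -2 + 1 · -1 = -3
  Term 2 contributes -3 + 2 · -1 = -5
  Term 3 contributes -5 + 3 · -1 = -8
  Term 4 contributes -1 + 4 · -1 = -5
p(-1) = ⊕ of these = min[7, -3, -5, -8, -5] = -8.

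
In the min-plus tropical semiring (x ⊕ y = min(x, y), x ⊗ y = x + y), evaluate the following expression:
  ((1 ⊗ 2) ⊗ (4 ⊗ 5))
((1 ⊗ 2) ⊗ (4 ⊗ 5)) = 12

Expand innermost to outermost. Recall ⊕ takes the minimum of its arguments and ⊗ takes their sum. Working out the expression ((1 ⊗ 2) ⊗ (4 ⊗ 5)) gives 12.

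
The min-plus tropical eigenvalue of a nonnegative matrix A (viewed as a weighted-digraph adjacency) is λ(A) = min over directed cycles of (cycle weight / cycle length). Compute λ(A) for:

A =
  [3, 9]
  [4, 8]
λ(A) = 3

Enumerate directed cycles and compute their means (weight / length). Sample:
  cycle 0 → 0: weight = 3, length = 1, mean = 3/1 ≈ 3.000
  cycle 1 → 1: weight = 8, length = 1, mean = 8/1 ≈ 8.000
  cycle 0 → 1 → 0: weight = 13, length = 2, mean = 13/2 ≈ 6.500
  cycle 1 → 0 → 1: weight = 13, length = 2, mean = 13/2 ≈ 6.500
Minimum mean = 3.000, attained e.g. along the cycle 0 → 0 with weight 3 and length 1. So λ(A) = 3/1 = 3.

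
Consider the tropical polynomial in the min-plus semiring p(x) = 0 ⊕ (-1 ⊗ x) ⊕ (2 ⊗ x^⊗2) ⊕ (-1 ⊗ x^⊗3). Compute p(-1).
p(-1) = -4

A tropical monomial a ⊗ x^⊗i evaluates to a + i · x. Evaluating each term at x = -1:
  Term 0 contributes 0 + 0 · -1 = 0
  Term 1 contributes -1 + 1 · -1 = -2
  Term 2 contributes 2 + 2 · -1 = 0
  Term 3 contributes -1 + 3 · -1 = -4
p(-1) = ⊕ of these = min[0, -2, 0, -4] = -4.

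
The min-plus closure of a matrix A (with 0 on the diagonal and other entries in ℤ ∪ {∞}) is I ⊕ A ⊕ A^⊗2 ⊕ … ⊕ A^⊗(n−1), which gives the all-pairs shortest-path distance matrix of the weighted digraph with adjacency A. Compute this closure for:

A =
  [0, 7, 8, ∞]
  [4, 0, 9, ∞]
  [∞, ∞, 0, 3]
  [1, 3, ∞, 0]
Closure =
  [0, 7, 8, 11]
  [4, 0, 9, 12]
  [4, 6, 0, 3]
  [1, 3, 9, 0]

This is the Floyd-Warshall all-pairs shortest-path computation. For each intermediate vertex k = 0, 1, …, 3, update dist[i][j] ← min(dist[i][j], dist[i][k] + dist[k][j]). The final matrix gives, for each (i, j), the minimum total weight of any directed path from i to j (possibly empty when i = j).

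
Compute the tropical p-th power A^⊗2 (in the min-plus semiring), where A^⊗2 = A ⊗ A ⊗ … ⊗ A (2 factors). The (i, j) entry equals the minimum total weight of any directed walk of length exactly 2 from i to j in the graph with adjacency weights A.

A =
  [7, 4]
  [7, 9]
A^⊗2 =
  [11, 11]
  [14, 11]

Each entry (A^⊗2)_ij equals the minimum over all length-2 walks i = v_0 → v_1 → … → v_2 = j of Σ_t A[v_t][v_{t+1}]. For example, for (i, j) = (0, 1) we minimise over 2 possible intermediate vertex sequences; the minimum is 11, attained along the walk 0 → 0 → 1.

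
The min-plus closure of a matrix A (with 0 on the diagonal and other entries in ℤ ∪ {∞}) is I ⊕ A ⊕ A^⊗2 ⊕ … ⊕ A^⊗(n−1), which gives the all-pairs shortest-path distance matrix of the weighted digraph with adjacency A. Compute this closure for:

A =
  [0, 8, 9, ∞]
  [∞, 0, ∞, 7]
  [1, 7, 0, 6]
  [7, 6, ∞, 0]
Closure =
  [0, 8, 9, 15]
  [14, 0, 23, 7]
  [1, 7, 0, 6]
  [7, 6, 16, 0]

This is the Floyd-Warshall all-pairs shortest-path computation. For each intermediate vertex k = 0, 1, …, 3, update dist[i][j] ← min(dist[i][j], dist[i][k] + dist[k][j]). The final matrix gives, for each (i, j), the minimum total weight of any directed path from i to j (possibly empty when i = j).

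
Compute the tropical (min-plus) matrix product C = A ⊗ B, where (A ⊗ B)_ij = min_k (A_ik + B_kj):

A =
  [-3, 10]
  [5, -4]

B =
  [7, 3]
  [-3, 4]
A ⊗ B =
  [4, 0]
  [-7, 0]

Apply the min-plus product entry-by-entry:
  C[0][0] = min over k of (A[0][0] + B[0][0] = -3 + 7 = 4, A[0][1] + B[1][0] = 10 + -3 = 7) = 4 (attained at k = 0)
  C[0][1] = min over k of (A[0][0] + B[0][1] = -3 + 3 = 0, A[0][1] + B[1][1] = 10 + 4 = 14) = 0 (attained at k = 0)
  C[1][0] = min over k of (A[1][0] + B[0][0] = 5 + 7 = 12, A[1][1] + B[1][0] = -4 + -3 = -7) = -7 (attained at k = 1)
  C[1][1] = min over k of (A[1][0] + B[0][1] = 5 + 3 = 8, A[1][1] + B[1][1] = -4 + 4 = 0) = 0 (attained at k = 1)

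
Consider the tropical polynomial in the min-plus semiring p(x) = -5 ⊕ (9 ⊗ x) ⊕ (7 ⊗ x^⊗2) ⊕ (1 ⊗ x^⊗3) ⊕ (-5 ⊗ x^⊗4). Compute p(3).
p(3) = -5

A tropical monomial a ⊗ x^⊗i evaluates to a + i · x. Evaluating each term at x = 3:
  Term 0 contributes -5 + 0 · 3 = -5
  Term 1 contributes 9 + 1 · 3 = 12
  Term 2 contributes 7 + 2 · 3 = 13
  Term 3 contributes 1 + 3 · 3 = 10
  Term 4 contributes -5 + 4 · 3 = 7
p(3) = ⊕ of these = min[-5, 12, 13, 10, 7] = -5.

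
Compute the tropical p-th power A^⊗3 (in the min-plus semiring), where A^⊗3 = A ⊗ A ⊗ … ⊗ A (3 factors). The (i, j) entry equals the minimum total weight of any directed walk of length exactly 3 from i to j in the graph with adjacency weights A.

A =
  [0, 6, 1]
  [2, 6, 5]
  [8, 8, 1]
A^⊗3 =
  [0, 6, 1]
  [2, 8, 3]
  [8, 10, 3]

Each entry (A^⊗3)_ij equals the minimum over all length-3 walks i = v_0 → v_1 → … → v_3 = j of Σ_t A[v_t][v_{t+1}]. For example, for (i, j) = (0, 2) we minimise over 9 possible intermediate vertex sequences; the minimum is 1, attained along the walk 0 → 0 → 0 → 2.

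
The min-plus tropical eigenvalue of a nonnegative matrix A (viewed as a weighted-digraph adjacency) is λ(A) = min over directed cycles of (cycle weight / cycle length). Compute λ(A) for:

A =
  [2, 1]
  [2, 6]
λ(A) = 3/2

Enumerate directed cycles and compute their means (weight / length). Sample:
  cycle 0 → 0: weight = 2, length = 1, mean = 2/1 ≈ 2.000
  cycle 1 → 1: weight = 6, length = 1, mean = 6/1 ≈ 6.000
  cycle 0 → 1 → 0: weight = 3, length = 2, mean = 3/2 ≈ 1.500
  cycle 1 → 0 → 1: weight = 3, length = 2, mean = 3/2 ≈ 1.500
Minimum mean = 1.500, attained e.g. along the cycle 0 → 1 → 0 with weight 3 and length 2. So λ(A) = 3/2 = 3/2.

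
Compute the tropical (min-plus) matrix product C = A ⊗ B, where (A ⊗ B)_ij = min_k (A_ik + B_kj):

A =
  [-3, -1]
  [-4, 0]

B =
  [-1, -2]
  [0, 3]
A ⊗ B =
  [-4, -5]
  [-5, -6]

Apply the min-plus product entry-by-entry:
  C[0][0] = min over k of (A[0][0] + B[0][0] = -3 + -1 = -4, A[0][1] + B[1][0] = -1 + 0 = -1) = -4 (attained at k = 0)
  C[0][1] = min over k of (A[0][0] + B[0][1] = -3 + -2 = -5, A[0][1] + B[1][1] = -1 + 3 = 2) = -5 (attained at k = 0)
  C[1][0] = min over k of (A[1][0] + B[0][0] = -4 + -1 = -5, A[1][1] + B[1][0] = 0 + 0 = 0) = -5 (attained at k = 0)
  C[1][1] = min over k of (A[1][0] + B[0][1] = -4 + -2 = -6, A[1][1] + B[1][1] = 0 + 3 = 3) = -6 (attained at k = 0)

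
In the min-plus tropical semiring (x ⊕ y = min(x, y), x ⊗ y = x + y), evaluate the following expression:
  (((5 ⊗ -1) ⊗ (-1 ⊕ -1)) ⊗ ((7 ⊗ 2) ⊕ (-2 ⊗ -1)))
(((5 ⊗ -1) ⊗ (-1 ⊕ -1)) ⊗ ((7 ⊗ 2) ⊕ (-2 ⊗ -1))) = 0

Expand innermost to outermost. Recall ⊕ takes the minimum of its arguments and ⊗ takes their sum. Working out the expression (((5 ⊗ -1) ⊗ (-1 ⊕ -1)) ⊗ ((7 ⊗ 2) ⊕ (-2 ⊗ -1))) gives 0.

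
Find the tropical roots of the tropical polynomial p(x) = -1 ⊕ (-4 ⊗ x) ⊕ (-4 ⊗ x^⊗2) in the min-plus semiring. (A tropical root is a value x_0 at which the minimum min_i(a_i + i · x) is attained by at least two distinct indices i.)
Roots: {0, 3}

Each tropical root is a break point of the lower envelope of the lines y = a_i + i · x (there are 3 lines, with slopes 0, 1, ..., 2). Only the lines that attain the minimum somewhere contribute to roots; other lines are dominated. Here the surviving (envelope) indices are i = 2, i = 1, i = 0.
Intersections between consecutive envelope lines give the roots: for adjacent envelope indices i < j the intersection is x = (a_i − a_j) / (j − i). Reading off the sorted break points: {0, 3}.
Verification: at each break x_0, at least two indices attain the minimum of min_i(a_i + i · x_0).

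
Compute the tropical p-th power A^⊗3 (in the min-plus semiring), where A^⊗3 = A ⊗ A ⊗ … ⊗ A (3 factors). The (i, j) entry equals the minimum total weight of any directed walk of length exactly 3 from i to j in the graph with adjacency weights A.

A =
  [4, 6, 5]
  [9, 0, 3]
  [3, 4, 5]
A^⊗3 =
  [12, 6, 9]
  [6, 0, 3]
  [10, 4, 7]

Each entry (A^⊗3)_ij equals the minimum over all length-3 walks i = v_0 → v_1 → … → v_3 = j of Σ_t A[v_t][v_{t+1}]. For example, for (i, j) = (0, 2) we minimise over 9 possible intermediate vertex sequences; the minimum is 9, attained along the walk 0 → 1 → 1 → 2.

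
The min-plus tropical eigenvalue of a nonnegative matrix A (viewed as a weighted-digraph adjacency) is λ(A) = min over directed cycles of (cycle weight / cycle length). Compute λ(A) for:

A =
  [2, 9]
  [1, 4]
λ(A) = 2

Enumerate directed cycles and compute their means (weight / length). Sample:
  cycle 0 → 0: weight = 2, length = 1, mean = 2/1 ≈ 2.000
  cycle 1 → 1: weight = 4, length = 1, mean = 4/1 ≈ 4.000
  cycle 0 → 1 → 0: weight = 10, length = 2, mean = 10/2 ≈ 5.000
  cycle 1 → 0 → 1: weight = 10, length = 2, mean = 10/2 ≈ 5.000
Minimum mean = 2.000, attained e.g. along the cycle 0 → 0 with weight 2 and length 1. So λ(A) = 2/1 = 2.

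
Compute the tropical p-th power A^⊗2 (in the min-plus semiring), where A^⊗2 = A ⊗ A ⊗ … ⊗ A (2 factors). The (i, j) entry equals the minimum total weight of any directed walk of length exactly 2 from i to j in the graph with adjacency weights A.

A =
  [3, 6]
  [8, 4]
A^⊗2 =
  [6, 9]
  [11, 8]

Each entry (A^⊗2)_ij equals the minimum over all length-2 walks i = v_0 → v_1 → … → v_2 = j of Σ_t A[v_t][v_{t+1}]. For example, for (i, j) = (0, 1) we minimise over 2 possible intermediate vertex sequences; the minimum is 9, attained along the walk 0 → 0 → 1.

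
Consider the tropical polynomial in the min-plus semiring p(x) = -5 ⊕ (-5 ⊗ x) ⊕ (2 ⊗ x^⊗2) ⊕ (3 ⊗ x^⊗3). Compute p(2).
p(2) = -5

A tropical monomial a ⊗ x^⊗i evaluates to a + i · x. Evaluating each term at x = 2:
  Term 0 contributes -5 + 0 · 2 = -5
  Term 1 contributes -5 + 1 · 2 = -3
  Term 2 contributes 2 + 2 · 2 = 6
  Term 3 contributes 3 + 3 · 2 = 9
p(2) = ⊕ of these = min[-5, -3, 6, 9] = -5.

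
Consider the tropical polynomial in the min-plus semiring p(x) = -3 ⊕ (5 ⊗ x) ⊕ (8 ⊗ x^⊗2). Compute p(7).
p(7) = -3

A tropical monomial a ⊗ x^⊗i evaluates to a + i · x. Evaluating each term at x = 7:
  Term 0 contributes -3 + 0 · 7 = -3
  Term 1 contributes 5 + 1 · 7 = 12
  Term 2 contributes 8 + 2 · 7 = 22
p(7) = ⊕ of these = min[-3, 12, 22] = -3.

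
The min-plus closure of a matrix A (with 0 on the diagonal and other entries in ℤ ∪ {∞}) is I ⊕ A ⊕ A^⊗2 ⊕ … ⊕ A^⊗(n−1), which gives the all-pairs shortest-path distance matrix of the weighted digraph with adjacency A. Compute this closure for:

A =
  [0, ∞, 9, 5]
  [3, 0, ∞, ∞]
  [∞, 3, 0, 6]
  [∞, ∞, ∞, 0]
Closure =
  [0, 12, 9, 5]
  [3, 0, 12, 8]
  [6, 3, 0, 6]
  [∞, ∞, ∞, 0]

This is the Floyd-Warshall all-pairs shortest-path computation. For each intermediate vertex k = 0, 1, …, 3, update dist[i][j] ← min(dist[i][j], dist[i][k] + dist[k][j]). The final matrix gives, for each (i, j), the minimum total weight of any directed path from i to j (possibly empty when i = j).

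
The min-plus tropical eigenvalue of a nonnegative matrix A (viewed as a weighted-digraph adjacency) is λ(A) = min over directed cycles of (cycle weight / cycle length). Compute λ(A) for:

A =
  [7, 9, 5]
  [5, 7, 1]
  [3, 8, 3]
λ(A) = 3

Enumerate directed cycles and compute their means (weight / length). Sample:
  cycle 0 → 0: weight = 7, length = 1, mean = 7/1 ≈ 7.000
  cycle 1 → 1: weight = 7, length = 1, mean = 7/1 ≈ 7.000
  cycle 2 → 2: weight = 3, length = 1, mean = 3/1 ≈ 3.000
  cycle 0 → 1 → 0: weight = 14, length = 2, mean = 14/2 ≈ 7.000
  cycle 0 → 2 → 0: weight = 8, length = 2, mean = 8/2 ≈ 4.000
  cycle 1 → 0 → 1: weight = 14, length = 2, mean = 14/2 ≈ 7.000
Minimum mean = 3.000, attained e.g. along the cycle 2 → 2 with weight 3 and length 1. So λ(A) = 3/1 = 3.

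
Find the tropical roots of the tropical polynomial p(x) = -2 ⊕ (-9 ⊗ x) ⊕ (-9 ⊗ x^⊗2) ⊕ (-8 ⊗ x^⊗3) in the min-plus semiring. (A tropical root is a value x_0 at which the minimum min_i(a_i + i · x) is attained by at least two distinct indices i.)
Roots: {-1, 0, 7}

Each tropical root is a break point of the lower envelope of the lines y = a_i + i · x (there are 4 lines, with slopes 0, 1, ..., 3). Only the lines that attain the minimum somewhere contribute to roots; other lines are dominated. Here the surviving (envelope) indices are i = 3, i = 2, i = 1, i = 0.
Intersections between consecutive envelope lines give the roots: for adjacent envelope indices i < j the intersection is x = (a_i − a_j) / (j − i). Reading off the sorted break points: {-1, 0, 7}.
Verification: at each break x_0, at least two indices attain the minimum of min_i(a_i + i · x_0).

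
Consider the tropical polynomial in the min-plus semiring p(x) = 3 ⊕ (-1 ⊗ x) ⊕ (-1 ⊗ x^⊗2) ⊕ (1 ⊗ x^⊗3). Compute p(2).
p(2) = 1

A tropical monomial a ⊗ x^⊗i evaluates to a + i · x. Evaluating each term at x = 2:
  Term 0 contributes 3 + 0 · 2 = 3
  Term 1 contributes -1 + 1 · 2 = 1
  Term 2 contributes -1 + 2 · 2 = 3
  Term 3 contributes 1 + 3 · 2 = 7
p(2) = ⊕ of these = min[3, 1, 3, 7] = 1.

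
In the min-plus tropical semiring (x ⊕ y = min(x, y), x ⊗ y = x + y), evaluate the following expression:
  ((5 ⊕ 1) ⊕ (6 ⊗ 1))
((5 ⊕ 1) ⊕ (6 ⊗ 1)) = 1

Expand innermost to outermost. Recall ⊕ takes the minimum of its arguments and ⊗ takes their sum. Working out the expression ((5 ⊕ 1) ⊕ (6 ⊗ 1)) gives 1.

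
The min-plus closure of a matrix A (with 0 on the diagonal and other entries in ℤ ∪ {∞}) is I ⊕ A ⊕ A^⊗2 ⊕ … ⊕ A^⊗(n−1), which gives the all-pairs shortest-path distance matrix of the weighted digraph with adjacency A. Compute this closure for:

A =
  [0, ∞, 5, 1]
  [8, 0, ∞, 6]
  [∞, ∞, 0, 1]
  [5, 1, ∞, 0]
Closure =
  [0, 2, 5, 1]
  [8, 0, 13, 6]
  [6, 2, 0, 1]
  [5, 1, 10, 0]

This is the Floyd-Warshall all-pairs shortest-path computation. For each intermediate vertex k = 0, 1, …, 3, update dist[i][j] ← min(dist[i][j], dist[i][k] + dist[k][j]). The final matrix gives, for each (i, j), the minimum total weight of any directed path from i to j (possibly empty when i = j).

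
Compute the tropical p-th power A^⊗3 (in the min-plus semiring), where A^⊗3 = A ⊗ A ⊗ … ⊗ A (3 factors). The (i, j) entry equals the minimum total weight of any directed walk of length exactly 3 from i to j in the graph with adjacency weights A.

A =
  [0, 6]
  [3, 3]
A^⊗3 =
  [0, 6]
  [3, 9]

Each entry (A^⊗3)_ij equals the minimum over all length-3 walks i = v_0 → v_1 → … → v_3 = j of Σ_t A[v_t][v_{t+1}]. For example, for (i, j) = (0, 1) we minimise over 4 possible intermediate vertex sequences; the minimum is 6, attained along the walk 0 → 0 → 0 → 1.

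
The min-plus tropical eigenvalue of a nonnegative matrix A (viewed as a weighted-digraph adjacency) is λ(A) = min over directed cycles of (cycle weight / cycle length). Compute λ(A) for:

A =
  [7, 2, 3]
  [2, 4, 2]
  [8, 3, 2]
λ(A) = 2

Enumerate directed cycles and compute their means (weight / length). Sample:
  cycle 0 → 0: weight = 7, length = 1, mean = 7/1 ≈ 7.000
  cycle 1 → 1: weight = 4, length = 1, mean = 4/1 ≈ 4.000
  cycle 2 → 2: weight = 2, length = 1, mean = 2/1 ≈ 2.000
  cycle 0 → 1 → 0: weight = 4, length = 2, mean = 4/2 ≈ 2.000
  cycle 0 → 2 → 0: weight = 11, length = 2, mean = 11/2 ≈ 5.500
  cycle 1 → 0 → 1: weight = 4, length = 2, mean = 4/2 ≈ 2.000
Minimum mean = 2.000, attained e.g. along the cycle 2 → 2 with weight 2 and length 1. So λ(A) = 2/1 = 2.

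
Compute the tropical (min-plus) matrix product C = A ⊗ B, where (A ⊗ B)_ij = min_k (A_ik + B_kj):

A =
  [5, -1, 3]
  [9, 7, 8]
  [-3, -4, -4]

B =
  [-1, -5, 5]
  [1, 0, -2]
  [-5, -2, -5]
A ⊗ B =
  [-2, -1, -3]
  [3, 4, 3]
  [-9, -8, -9]

Apply the min-plus product entry-by-entry:
  C[0][0] = min over k of (A[0][0] + B[0][0] = 5 + -1 = 4, A[0][1] + B[1][0] = -1 + 1 = 0, A[0][2] + B[2][0] = 3 + -5 = -2) = -2 (attained at k = 2)
  C[0][1] = min over k of (A[0][0] + B[0][1] = 5 + -5 = 0, A[0][1] + B[1][1] = -1 + 0 = -1, A[0][2] + B[2][1] = 3 + -2 = 1) = -1 (attained at k = 1)
  C[0][2] = min over k of (A[0][0] + B[0][2] = 5 + 5 = 10, A[0][1] + B[1][2] = -1 + -2 = -3, A[0][2] + B[2][2] = 3 + -5 = -2) = -3 (attained at k = 1)
  C[1][0] = min over k of (A[1][0] + B[0][0] = 9 + -1 = 8, A[1][1] + B[1][0] = 7 + 1 = 8, A[1][2] + B[2][0] = 8 + -5 = 3) = 3 (attained at k = 2)
  C[1][1] = min over k of (A[1][0] + B[0][1] = 9 + -5 = 4, A[1][1] + B[1][1] = 7 + 0 = 7, A[1][2] + B[2][1] = 8 + -2 = 6) = 4 (attained at k = 0)
  C[1][2] = min over k of (A[1][0] + B[0][2] = 9 + 5 = 14, A[1][1] + B[1][2] = 7 + -2 = 5, A[1][2] + B[2][2] = 8 + -5 = 3) = 3 (attained at k = 2)
  C[2][0] = min over k of (A[2][0] + B[0][0] = -3 + -1 = -4, A[2][1] + B[1][0] = -4 + 1 = -3, A[2][2] + B[2][0] = -4 + -5 = -9) = -9 (attained at k = 2)
  C[2][1] = min over k of (A[2][0] + B[0][1] = -3 + -5 = -8, A[2][1] + B[1][1] = -4 + 0 = -4, A[2][2] + B[2][1] = -4 + -2 = -6) = -8 (attained at k = 0)
  C[2][2] = min over k of (A[2][0] + B[0][2] = -3 + 5 = 2, A[2][1] + B[1][2] = -4 + -2 = -6, A[2][2] + B[2][2] = -4 + -5 = -9) = -9 (attained at k = 2)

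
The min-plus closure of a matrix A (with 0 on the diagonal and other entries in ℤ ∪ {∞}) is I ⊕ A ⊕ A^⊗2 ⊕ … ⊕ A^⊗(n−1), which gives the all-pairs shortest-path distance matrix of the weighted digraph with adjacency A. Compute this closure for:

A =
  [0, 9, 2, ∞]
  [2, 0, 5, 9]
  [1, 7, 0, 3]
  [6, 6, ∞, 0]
Closure =
  [0, 9, 2, 5]
  [2, 0, 4, 7]
  [1, 7, 0, 3]
  [6, 6, 8, 0]

This is the Floyd-Warshall all-pairs shortest-path computation. For each intermediate vertex k = 0, 1, …, 3, update dist[i][j] ← min(dist[i][j], dist[i][k] + dist[k][j]). The final matrix gives, for each (i, j), the minimum total weight of any directed path from i to j (possibly empty when i = j).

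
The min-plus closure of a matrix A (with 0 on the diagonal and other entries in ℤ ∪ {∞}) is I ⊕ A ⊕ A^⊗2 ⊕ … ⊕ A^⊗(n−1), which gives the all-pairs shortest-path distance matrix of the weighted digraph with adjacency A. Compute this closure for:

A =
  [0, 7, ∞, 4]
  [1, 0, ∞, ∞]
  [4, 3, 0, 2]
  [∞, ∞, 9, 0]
Closure =
  [0, 7, 13, 4]
  [1, 0, 14, 5]
  [4, 3, 0, 2]
  [13, 12, 9, 0]

This is the Floyd-Warshall all-pairs shortest-path computation. For each intermediate vertex k = 0, 1, …, 3, update dist[i][j] ← min(dist[i][j], dist[i][k] + dist[k][j]). The final matrix gives, for each (i, j), the minimum total weight of any directed path from i to j (possibly empty when i = j).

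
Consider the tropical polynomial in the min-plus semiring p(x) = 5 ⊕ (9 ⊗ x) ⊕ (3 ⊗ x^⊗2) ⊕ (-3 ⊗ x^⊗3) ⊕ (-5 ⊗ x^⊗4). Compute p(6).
p(6) = 5

A tropical monomial a ⊗ x^⊗i evaluates to a + i · x. Evaluating each term at x = 6:
  Term 0 contributes 5 + 0 · 6 = 5
  Term 1 contributes 9 + 1 · 6 = 15
  Term 2 contributes 3 + 2 · 6 = 15
  Term 3 contributes -3 + 3 · 6 = 15
  Term 4 contributes -5 + 4 · 6 = 19
p(6) = ⊕ of these = min[5, 15, 15, 15, 19] = 5.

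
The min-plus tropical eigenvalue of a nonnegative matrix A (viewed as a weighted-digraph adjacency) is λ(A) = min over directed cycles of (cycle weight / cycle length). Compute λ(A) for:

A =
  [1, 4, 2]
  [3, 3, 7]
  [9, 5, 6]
λ(A) = 1

Enumerate directed cycles and compute their means (weight / length). Sample:
  cycle 0 → 0: weight = 1, length = 1, mean = 1/1 ≈ 1.000
  cycle 1 → 1: weight = 3, length = 1, mean = 3/1 ≈ 3.000
  cycle 2 → 2: weight = 6, length = 1, mean = 6/1 ≈ 6.000
  cycle 0 → 1 → 0: weight = 7, length = 2, mean = 7/2 ≈ 3.500
  cycle 0 → 2 → 0: weight = 11, length = 2, mean = 11/2 ≈ 5.500
  cycle 1 → 0 → 1: weight = 7, length = 2, mean = 7/2 ≈ 3.500
Minimum mean = 1.000, attained e.g. along the cycle 0 → 0 with weight 1 and length 1. So λ(A) = 1/1 = 1.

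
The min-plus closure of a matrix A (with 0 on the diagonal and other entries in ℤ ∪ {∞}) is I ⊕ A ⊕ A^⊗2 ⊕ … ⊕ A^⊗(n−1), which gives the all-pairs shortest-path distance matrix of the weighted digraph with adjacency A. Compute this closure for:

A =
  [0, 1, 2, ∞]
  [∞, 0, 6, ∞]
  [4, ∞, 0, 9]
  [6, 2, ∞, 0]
Closure =
  [0, 1, 2, 11]
  [10, 0, 6, 15]
  [4, 5, 0, 9]
  [6, 2, 8, 0]

This is the Floyd-Warshall all-pairs shortest-path computation. For each intermediate vertex k = 0, 1, …, 3, update dist[i][j] ← min(dist[i][j], dist[i][k] + dist[k][j]). The final matrix gives, for each (i, j), the minimum total weight of any directed path from i to j (possibly empty when i = j).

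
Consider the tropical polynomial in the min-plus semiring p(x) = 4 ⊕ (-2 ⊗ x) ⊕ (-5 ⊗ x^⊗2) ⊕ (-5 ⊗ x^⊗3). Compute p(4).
p(4) = 2

A tropical monomial a ⊗ x^⊗i evaluates to a + i · x. Evaluating each term at x = 4:
  Term 0 contributes 4 + 0 · 4 = 4
  Term 1 contributes -2 + 1 · 4 = 2
  Term 2 contributes -5 + 2 · 4 = 3
  Term 3 contributes -5 + 3 · 4 = 7
p(4) = ⊕ of these = min[4, 2, 3, 7] = 2.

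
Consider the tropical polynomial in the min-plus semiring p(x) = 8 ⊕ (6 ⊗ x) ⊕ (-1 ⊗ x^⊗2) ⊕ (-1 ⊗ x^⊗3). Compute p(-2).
p(-2) = -7

A tropical monomial a ⊗ x^⊗i evaluates to a + i · x. Evaluating each term at x = -2:
  Term 0 contributes 8 + 0 · -2 = 8
  Term 1 contributes 6 + 1 · -2 = 4
  Term 2 contributes -1 + 2 · -2 = -5
  Term 3 contributes -1 + 3 · -2 = -7
p(-2) = ⊕ of these = min[8, 4, -5, -7] = -7.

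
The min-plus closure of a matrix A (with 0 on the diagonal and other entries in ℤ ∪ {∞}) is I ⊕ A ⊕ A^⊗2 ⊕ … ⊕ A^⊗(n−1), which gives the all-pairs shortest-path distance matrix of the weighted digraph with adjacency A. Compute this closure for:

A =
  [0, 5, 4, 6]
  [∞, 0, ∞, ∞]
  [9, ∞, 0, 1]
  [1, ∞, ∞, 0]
Closure =
  [0, 5, 4, 5]
  [∞, 0, ∞, ∞]
  [2, 7, 0, 1]
  [1, 6, 5, 0]

This is the Floyd-Warshall all-pairs shortest-path computation. For each intermediate vertex k = 0, 1, …, 3, update dist[i][j] ← min(dist[i][j], dist[i][k] + dist[k][j]). The final matrix gives, for each (i, j), the minimum total weight of any directed path from i to j (possibly empty when i = j).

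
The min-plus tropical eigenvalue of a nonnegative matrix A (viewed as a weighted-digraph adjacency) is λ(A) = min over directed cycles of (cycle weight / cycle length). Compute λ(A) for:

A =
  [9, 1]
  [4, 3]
λ(A) = 5/2

Enumerate directed cycles and compute their means (weight / length). Sample:
  cycle 0 → 0: weight = 9, length = 1, mean = 9/1 ≈ 9.000
  cycle 1 → 1: weight = 3, length = 1, mean = 3/1 ≈ 3.000
  cycle 0 → 1 → 0: weight = 5, length = 2, mean = 5/2 ≈ 2.500
  cycle 1 → 0 → 1: weight = 5, length = 2, mean = 5/2 ≈ 2.500
Minimum mean = 2.500, attained e.g. along the cycle 0 → 1 → 0 with weight 5 and length 2. So λ(A) = 5/2 = 5/2.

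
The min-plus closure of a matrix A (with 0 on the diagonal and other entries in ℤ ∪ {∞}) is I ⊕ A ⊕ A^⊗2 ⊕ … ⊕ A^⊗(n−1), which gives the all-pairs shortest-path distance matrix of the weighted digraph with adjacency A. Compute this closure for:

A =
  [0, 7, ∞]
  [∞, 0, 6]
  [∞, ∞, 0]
Closure =
  [0, 7, 13]
  [∞, 0, 6]
  [∞, ∞, 0]

This is the Floyd-Warshall all-pairs shortest-path computation. For each intermediate vertex k = 0, 1, …, 2, update dist[i][j] ← min(dist[i][j], dist[i][k] + dist[k][j]). The final matrix gives, for each (i, j), the minimum total weight of any directed path from i to j (possibly empty when i = j).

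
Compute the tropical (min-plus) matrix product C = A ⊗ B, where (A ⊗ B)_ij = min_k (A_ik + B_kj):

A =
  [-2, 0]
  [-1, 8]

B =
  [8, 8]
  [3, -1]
A ⊗ B =
  [3, -1]
  [7, 7]

Apply the min-plus product entry-by-entry:
  C[0][0] = min over k of (A[0][0] + B[0][0] = -2 + 8 = 6, A[0][1] + B[1][0] = 0 + 3 = 3) = 3 (attained at k = 1)
  C[0][1] = min over k of (A[0][0] + B[0][1] = -2 + 8 = 6, A[0][1] + B[1][1] = 0 + -1 = -1) = -1 (attained at k = 1)
  C[1][0] = min over k of (A[1][0] + B[0][0] = -1 + 8 = 7, A[1][1] + B[1][0] = 8 + 3 = 11) = 7 (attained at k = 0)
  C[1][1] = min over k of (A[1][0] + B[0][1] = -1 + 8 = 7, A[1][1] + B[1][1] = 8 + -1 = 7) = 7 (attained at k = 0)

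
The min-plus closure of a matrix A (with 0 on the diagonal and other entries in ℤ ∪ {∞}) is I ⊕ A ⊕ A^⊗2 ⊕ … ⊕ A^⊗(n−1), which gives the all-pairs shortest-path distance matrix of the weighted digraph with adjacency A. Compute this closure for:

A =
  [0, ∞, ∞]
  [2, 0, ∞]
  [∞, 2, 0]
Closure =
  [0, ∞, ∞]
  [2, 0, ∞]
  [4, 2, 0]

This is the Floyd-Warshall all-pairs shortest-path computation. For each intermediate vertex k = 0, 1, …, 2, update dist[i][j] ← min(dist[i][j], dist[i][k] + dist[k][j]). The final matrix gives, for each (i, j), the minimum total weight of any directed path from i to j (possibly empty when i = j).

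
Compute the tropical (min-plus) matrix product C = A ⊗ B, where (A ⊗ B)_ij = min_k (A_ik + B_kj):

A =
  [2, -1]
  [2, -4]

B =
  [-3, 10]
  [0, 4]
A ⊗ B =
  [-1, 3]
  [-4, 0]

Apply the min-plus product entry-by-entry:
  C[0][0] = min over k of (A[0][0] + B[0][0] = 2 + -3 = -1, A[0][1] + B[1][0] = -1 + 0 = -1) = -1 (attained at k = 0)
  C[0][1] = min over k of (A[0][0] + B[0][1] = 2 + 10 = 12, A[0][1] + B[1][1] = -1 + 4 = 3) = 3 (attained at k = 1)
  C[1][0] = min over k of (A[1][0] + B[0][0] = 2 + -3 = -1, A[1][1] + B[1][0] = -4 + 0 = -4) = -4 (attained at k = 1)
  C[1][1] = min over k of (A[1][0] + B[0][1] = 2 + 10 = 12, A[1][1] + B[1][1] = -4 + 4 = 0) = 0 (attained at k = 1)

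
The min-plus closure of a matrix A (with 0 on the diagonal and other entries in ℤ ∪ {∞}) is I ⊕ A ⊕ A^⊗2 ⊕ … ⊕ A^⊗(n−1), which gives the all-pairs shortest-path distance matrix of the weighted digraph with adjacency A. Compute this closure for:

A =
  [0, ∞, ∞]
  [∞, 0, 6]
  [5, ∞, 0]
Closure =
  [0, ∞, ∞]
  [11, 0, 6]
  [5, ∞, 0]

This is the Floyd-Warshall all-pairs shortest-path computation. For each intermediate vertex k = 0, 1, …, 2, update dist[i][j] ← min(dist[i][j], dist[i][k] + dist[k][j]). The final matrix gives, for each (i, j), the minimum total weight of any directed path from i to j (possibly empty when i = j).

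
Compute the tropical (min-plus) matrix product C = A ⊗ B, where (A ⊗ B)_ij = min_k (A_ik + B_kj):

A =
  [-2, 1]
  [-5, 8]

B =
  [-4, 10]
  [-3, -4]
A ⊗ B =
  [-6, -3]
  [-9, 4]

Apply the min-plus product entry-by-entry:
  C[0][0] = min over k of (A[0][0] + B[0][0] = -2 + -4 = -6, A[0][1] + B[1][0] = 1 + -3 = -2) = -6 (attained at k = 0)
  C[0][1] = min over k of (A[0][0] + B[0][1] = -2 + 10 = 8, A[0][1] + B[1][1] = 1 + -4 = -3) = -3 (attained at k = 1)
  C[1][0] = min over k of (A[1][0] + B[0][0] = -5 + -4 = -9, A[1][1] + B[1][0] = 8 + -3 = 5) = -9 (attained at k = 0)
  C[1][1] = min over k of (A[1][0] + B[0][1] = -5 + 10 = 5, A[1][1] + B[1][1] = 8 + -4 = 4) = 4 (attained at k = 1)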